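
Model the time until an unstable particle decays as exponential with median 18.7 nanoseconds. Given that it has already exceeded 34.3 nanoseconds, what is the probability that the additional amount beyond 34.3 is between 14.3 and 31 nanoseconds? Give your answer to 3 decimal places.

For an exponential, median = ln(2)/λ, so λ = ln 2 / 18.7 = 0.0370667 per nanosecond.
Memoryless: the residual past 34.3 is again Exp(λ).
P(14.3 < residual < 31) = e^(−λ·14.3) − e^(−λ·31) = 0.58857 − 0.31693 ≈ 0.272.

0.272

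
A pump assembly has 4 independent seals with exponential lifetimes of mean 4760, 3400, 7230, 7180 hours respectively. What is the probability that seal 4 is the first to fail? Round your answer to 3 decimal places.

Rates: λ_i = 1/mean_i → 0.000210084, 0.000294118, 0.000138313, 0.000139276; Σλ = 0.00078179.
P(seal 4 first) = λ_4/Σλ = 0.000139276/0.00078179 ≈ 0.178.

0.178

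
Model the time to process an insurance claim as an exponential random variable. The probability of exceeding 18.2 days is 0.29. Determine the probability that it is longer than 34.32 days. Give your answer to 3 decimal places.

e^(−λ·18.2) = 0.29 ⇒ λ = −ln(0.29)/18.2 = 0.0680151.
P(X > 34.32) = e^(−0.0680151·34.32) = e^(−2.3343) ≈ 0.097.

0.097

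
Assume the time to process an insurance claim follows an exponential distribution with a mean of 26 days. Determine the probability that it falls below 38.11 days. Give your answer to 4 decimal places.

0.7691

The rate is λ = 1/26 = 0.0384615 per day.
P(X ≤ 38.11) = 1 − e^(−λ·38.11) = 1 − e^(−1.4658) ≈ 0.7691.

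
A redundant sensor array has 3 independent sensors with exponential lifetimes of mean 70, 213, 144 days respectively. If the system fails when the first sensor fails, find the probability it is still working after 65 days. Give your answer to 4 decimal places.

0.1854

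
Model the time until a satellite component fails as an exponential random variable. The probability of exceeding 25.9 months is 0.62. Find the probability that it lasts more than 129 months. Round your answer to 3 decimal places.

0.092

e^(−λ·25.9) = 0.62 ⇒ λ = −ln(0.62)/25.9 = 0.018457.
P(X > 129) = e^(−0.018457·129) = e^(−2.381) ≈ 0.092.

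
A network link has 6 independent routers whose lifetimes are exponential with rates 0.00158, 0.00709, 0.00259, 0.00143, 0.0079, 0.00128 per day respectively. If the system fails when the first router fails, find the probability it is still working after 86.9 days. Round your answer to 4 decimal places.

0.1495

The time to first failure is exponential with rate Σλ = 0.00158 + 0.00709 + 0.00259 + 0.00143 + 0.0079 + 0.00128 = 0.02187.
P(min > 86.9) = e^(−0.02187·86.9) = e^(−1.9005) ≈ 0.1495.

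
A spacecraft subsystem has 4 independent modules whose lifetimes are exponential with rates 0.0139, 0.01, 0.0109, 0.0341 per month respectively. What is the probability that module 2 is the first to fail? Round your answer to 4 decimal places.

0.1451

The time to first failure is exponential with rate Σλ = 0.0139 + 0.01 + 0.0109 + 0.0341 = 0.0689.
P(module 2 first) = λ_2/Σλ = 0.01/0.0689 ≈ 0.1451.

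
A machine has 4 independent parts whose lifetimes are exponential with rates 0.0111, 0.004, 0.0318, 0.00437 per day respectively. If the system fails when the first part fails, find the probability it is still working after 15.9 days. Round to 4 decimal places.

The time to first failure is exponential with rate Σλ = 0.0111 + 0.004 + 0.0318 + 0.00437 = 0.05127.
P(min > 15.9) = e^(−0.05127·15.9) = e^(−0.81519) ≈ 0.4426.

0.4426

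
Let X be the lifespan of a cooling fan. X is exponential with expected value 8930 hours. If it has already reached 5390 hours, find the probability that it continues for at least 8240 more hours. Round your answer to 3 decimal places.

The rate is λ = 1/8930 = 0.000111982 per hour.
By the memoryless property, P(X > 5390+8240 | X > 5390) = P(X > 8240).
P(X > 8240) = e^(−0.92273) ≈ 0.397.

0.397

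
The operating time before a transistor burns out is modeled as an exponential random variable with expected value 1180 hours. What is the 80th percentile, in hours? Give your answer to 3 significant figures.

The rate is λ = 1/1180 = 0.000847458 per hour.
Set 1 − e^(−λt) = 0.8, so t = −ln(0.2)/λ = 1.6094/0.000847458 ≈ 1899.14 hours.

1900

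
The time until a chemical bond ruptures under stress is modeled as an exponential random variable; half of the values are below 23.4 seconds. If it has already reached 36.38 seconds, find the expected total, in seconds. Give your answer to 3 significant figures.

70.1

For an exponential, median = ln(2)/λ, so λ = ln 2 / 23.4 = 0.0296217 per second.
By memorylessness, E[X | X > 36.38] = 36.38 + 1/λ = 36.38 + 33.7591 = 70.1391 seconds.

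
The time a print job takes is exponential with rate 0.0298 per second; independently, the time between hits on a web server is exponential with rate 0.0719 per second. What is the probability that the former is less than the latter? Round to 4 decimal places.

λ_1 = 0.0298, λ_2 = 0.0719.
For independent exponentials, P(the former < the latter) = λ_1/(λ_1+λ_2) = 0.0298/0.1017 ≈ 0.2930.

0.2930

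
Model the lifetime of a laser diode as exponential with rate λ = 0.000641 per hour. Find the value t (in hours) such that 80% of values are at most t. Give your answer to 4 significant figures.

Set 1 − e^(−λt) = 0.8, so t = −ln(0.2)/λ = 1.6094/0.000641 ≈ 2510.82 hours.

2511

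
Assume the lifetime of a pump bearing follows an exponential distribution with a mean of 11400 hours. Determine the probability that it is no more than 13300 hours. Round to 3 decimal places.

The rate is λ = 1/11400 = 0.0000877193 per hour.
P(X ≤ 13300) = 1 − e^(−λ·13300) = 1 − e^(−1.1667) ≈ 0.689.

0.689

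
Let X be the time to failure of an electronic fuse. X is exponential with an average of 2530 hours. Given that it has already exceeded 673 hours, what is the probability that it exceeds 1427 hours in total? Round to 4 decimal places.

0.7423

The rate is λ = 1/2530 = 0.000395257 per hour.
The exponential is memoryless, so the remaining time is again Exp(λ): the condition X > 673 is irrelevant.
P(X > 754) = e^(−0.29802) ≈ 0.7423.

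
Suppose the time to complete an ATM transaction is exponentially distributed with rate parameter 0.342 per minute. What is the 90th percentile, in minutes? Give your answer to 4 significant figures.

Set 1 − e^(−λt) = 0.9, so t = −ln(0.1)/λ = 2.3026/0.342 ≈ 6.7327 minutes.

6.733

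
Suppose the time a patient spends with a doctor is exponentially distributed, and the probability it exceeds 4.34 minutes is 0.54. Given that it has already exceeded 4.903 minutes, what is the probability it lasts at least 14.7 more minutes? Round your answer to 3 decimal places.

0.124

From e^(−λ·4.34) = 0.54, λ = −ln(0.54)/4.34 = 0.141978.
Memoryless: P(X > 4.903+14.7 | X > 4.903) = P(X > 14.7) = e^(−0.141978·14.7) ≈ 0.124.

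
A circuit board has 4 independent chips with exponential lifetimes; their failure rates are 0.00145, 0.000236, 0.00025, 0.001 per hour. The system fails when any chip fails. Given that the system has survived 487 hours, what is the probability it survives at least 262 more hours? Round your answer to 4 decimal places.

Time to first failure ~ Exp(Σλ) with Σλ = 0.002936.
By memorylessness, P(T > 487+262 | T > 487) = P(T > 262) = e^(−0.002936·262) ≈ 0.4634.

0.4634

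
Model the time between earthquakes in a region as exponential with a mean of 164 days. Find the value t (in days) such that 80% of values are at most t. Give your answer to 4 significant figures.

The rate is λ = 1/164 = 0.00609756 per day.
Set 1 − e^(−λt) = 0.8, so t = −ln(0.2)/λ = 1.6094/0.00609756 ≈ 263.948 days.

263.9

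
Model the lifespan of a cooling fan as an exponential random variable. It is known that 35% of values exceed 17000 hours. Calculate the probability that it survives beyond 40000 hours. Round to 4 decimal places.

0.0846

e^(−λ·17000) = 0.35 ⇒ λ = −ln(0.35)/17000 = 0.0000617542.
P(X > 40000) = e^(−0.0000617542·40000) = e^(−2.4702) ≈ 0.0846.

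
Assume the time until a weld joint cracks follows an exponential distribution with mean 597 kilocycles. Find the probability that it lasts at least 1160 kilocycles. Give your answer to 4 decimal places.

0.1433

The rate is λ = 1/597 = 0.00167504 per kilocycle.
P(X > 1160) = e^(−λ·1160) = e^(−1.943) ≈ 0.1433.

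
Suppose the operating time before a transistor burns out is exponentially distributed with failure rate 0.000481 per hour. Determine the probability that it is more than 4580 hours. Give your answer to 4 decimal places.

0.1105

P(X > 4580) = e^(−λ·4580) = e^(−2.203) ≈ 0.1105.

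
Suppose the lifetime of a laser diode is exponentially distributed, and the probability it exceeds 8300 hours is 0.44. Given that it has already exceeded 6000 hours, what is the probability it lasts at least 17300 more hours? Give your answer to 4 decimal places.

0.1806

From e^(−λ·8300) = 0.44, λ = −ln(0.44)/8300 = 0.0000989133.
Memoryless: P(X > 6000+17300 | X > 6000) = P(X > 17300) = e^(−0.0000989133·17300) ≈ 0.1806.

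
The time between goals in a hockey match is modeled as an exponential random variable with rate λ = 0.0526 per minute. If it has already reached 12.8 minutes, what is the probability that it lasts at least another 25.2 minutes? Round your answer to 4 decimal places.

By the memoryless property, P(X > 12.8+25.2 | X > 12.8) = P(X > 25.2).
P(X > 25.2) = e^(−1.3255) ≈ 0.2657.

0.2657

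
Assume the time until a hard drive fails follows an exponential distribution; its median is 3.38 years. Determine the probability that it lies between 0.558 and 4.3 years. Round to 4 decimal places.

0.4778

For an exponential, median = ln(2)/λ, so λ = ln 2 / 3.38 = 0.205073 per year.
P(0.558 < X < 4.3) = e^(−λ·0.558) − e^(−λ·4.3) = 0.89187 − 0.41403 ≈ 0.4778.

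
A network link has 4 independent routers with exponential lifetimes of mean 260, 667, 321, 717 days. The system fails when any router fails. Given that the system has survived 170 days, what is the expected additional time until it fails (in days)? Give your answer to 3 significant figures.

101

First-failure rate Σλ = 1/260 + 1/667 + 1/321 + 1/717 = 0.00985537.
By memorylessness the expected residual is 1/Σλ = 101.468 days, regardless of the 170 already elapsed.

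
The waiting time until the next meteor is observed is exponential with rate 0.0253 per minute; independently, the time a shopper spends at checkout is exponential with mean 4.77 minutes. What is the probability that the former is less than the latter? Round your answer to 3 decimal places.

λ_1 = 0.0253, λ_2 = 1/4.77 = 0.209644.
For independent exponentials, P(the former < the latter) = λ_1/(λ_1+λ_2) = 0.0253/0.234944 ≈ 0.108.

0.108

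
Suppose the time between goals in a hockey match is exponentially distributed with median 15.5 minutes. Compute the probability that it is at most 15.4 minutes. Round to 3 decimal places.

0.498

For an exponential, median = ln(2)/λ, so λ = ln 2 / 15.5 = 0.0447192 per minute.
P(X ≤ 15.4) = 1 − e^(−λ·15.4) = 1 − e^(−0.68868) ≈ 0.498.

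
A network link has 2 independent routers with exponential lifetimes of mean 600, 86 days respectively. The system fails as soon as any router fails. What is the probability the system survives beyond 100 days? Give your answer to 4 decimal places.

0.2646

The first failure time is exponential with rate Σλ_i = 1/600 + 1/86 = 0.0132946 per day.
P(min > 100) = e^(−0.0132946·100) = e^(−1.3295) ≈ 0.2646.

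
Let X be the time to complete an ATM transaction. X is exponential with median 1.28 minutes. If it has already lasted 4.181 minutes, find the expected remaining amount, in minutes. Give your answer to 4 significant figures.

1.847

For an exponential, median = ln(2)/λ, so λ = ln 2 / 1.28 = 0.541521 per minute.
By memorylessness, the remaining amount past any threshold is again Exp(λ) with mean 1/λ = 1.84665 minutes.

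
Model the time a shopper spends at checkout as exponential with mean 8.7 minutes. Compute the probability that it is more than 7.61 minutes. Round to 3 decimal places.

0.417

The rate is λ = 1/8.7 = 0.114943 per minute.
P(X > 7.61) = e^(−λ·7.61) = e^(−0.87471) ≈ 0.417.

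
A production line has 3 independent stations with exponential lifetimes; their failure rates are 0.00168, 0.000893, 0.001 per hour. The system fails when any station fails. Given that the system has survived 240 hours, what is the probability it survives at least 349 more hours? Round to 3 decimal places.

0.287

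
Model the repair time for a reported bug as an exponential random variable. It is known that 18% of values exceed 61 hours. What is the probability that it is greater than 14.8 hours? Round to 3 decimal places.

e^(−λ·61) = 0.18 ⇒ λ = −ln(0.18)/61 = 0.0281114.
P(X > 14.8) = e^(−0.0281114·14.8) = e^(−0.41605) ≈ 0.660.

0.660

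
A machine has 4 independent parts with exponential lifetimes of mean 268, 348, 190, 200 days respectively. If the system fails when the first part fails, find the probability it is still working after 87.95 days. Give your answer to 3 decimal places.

0.227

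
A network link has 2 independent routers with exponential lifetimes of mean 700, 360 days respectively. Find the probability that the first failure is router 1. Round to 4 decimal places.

0.3396

Rates: λ_i = 1/mean_i → 0.00142857, 0.00277778; Σλ = 0.00420635.
P(router 1 first) = λ_1/Σλ = 0.00142857/0.00420635 ≈ 0.3396.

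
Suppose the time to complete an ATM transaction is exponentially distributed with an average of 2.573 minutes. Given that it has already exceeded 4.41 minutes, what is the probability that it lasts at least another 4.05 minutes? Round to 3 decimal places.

0.207

The rate is λ = 1/2.573 = 0.388651 per minute.
By the memoryless property, P(X > 4.41+4.05 | X > 4.41) = P(X > 4.05).
P(X > 4.05) = e^(−1.574) ≈ 0.207.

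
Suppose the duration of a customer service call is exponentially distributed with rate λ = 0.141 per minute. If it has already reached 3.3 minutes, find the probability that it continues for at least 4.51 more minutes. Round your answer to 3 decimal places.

0.529

P(X > s+t | X > s) = e^(−λ(s+t))/e^(−λs) = e^(−λt), independent of s = 3.3.
P(X > 4.51) = e^(−0.63591) ≈ 0.529.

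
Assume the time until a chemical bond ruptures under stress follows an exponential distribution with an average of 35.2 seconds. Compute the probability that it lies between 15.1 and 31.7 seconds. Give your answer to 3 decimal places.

The rate is λ = 1/35.2 = 0.0284091 per second.
P(15.1 < X < 31.7) = e^(−λ·15.1) − e^(−λ·31.7) = 0.65117 − 0.40634 ≈ 0.245.

0.245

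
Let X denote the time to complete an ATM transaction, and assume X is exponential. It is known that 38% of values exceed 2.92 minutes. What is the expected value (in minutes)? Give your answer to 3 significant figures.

3.02

e^(−λ·2.92) = 0.38 ⇒ λ = −ln(0.38)/2.92 = 0.331364.
Mean = 1/λ = 3.01783 minutes.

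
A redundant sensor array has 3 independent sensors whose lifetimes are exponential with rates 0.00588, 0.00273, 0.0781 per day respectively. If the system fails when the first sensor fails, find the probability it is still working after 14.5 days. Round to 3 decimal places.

The time to first failure is exponential with rate Σλ = 0.00588 + 0.00273 + 0.0781 = 0.08671.
P(min > 14.5) = e^(−0.08671·14.5) = e^(−1.2573) ≈ 0.284.

0.284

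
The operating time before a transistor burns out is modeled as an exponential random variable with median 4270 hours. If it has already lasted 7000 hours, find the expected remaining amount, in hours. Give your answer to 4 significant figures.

For an exponential, median = ln(2)/λ, so λ = ln 2 / 4270 = 0.00016233 per hour.
By memorylessness, the remaining amount past any threshold is again Exp(λ) with mean 1/λ = 6160.31 hours.

6160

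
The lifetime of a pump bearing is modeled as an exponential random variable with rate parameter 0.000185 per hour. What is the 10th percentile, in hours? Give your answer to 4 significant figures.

569.5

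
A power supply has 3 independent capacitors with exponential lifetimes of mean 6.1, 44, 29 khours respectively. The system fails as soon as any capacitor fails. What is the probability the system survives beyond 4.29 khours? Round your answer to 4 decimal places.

The first failure time is exponential with rate Σλ_i = 1/6.1 + 1/44 + 1/29 = 0.221144 per khour.
P(min > 4.29) = e^(−0.221144·4.29) = e^(−0.94871) ≈ 0.3872.

0.3872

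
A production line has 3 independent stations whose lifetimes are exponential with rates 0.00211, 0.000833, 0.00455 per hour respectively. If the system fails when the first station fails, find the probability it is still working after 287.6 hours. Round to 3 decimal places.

0.116

The time to first failure is exponential with rate Σλ = 0.00211 + 0.000833 + 0.00455 = 0.007493.
P(min > 287.6) = e^(−0.007493·287.6) = e^(−2.155) ≈ 0.116.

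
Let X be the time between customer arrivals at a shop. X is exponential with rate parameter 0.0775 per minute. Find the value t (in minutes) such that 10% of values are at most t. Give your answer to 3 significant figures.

Set 1 − e^(−λt) = 0.1, so t = −ln(0.9)/λ = 0.10536/0.0775 ≈ 1.35949 minutes.

1.36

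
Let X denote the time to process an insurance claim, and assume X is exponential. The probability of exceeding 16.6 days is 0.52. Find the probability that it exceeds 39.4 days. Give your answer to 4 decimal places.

0.2118

e^(−λ·16.6) = 0.52 ⇒ λ = −ln(0.52)/16.6 = 0.0393932.
P(X > 39.4) = e^(−0.0393932·39.4) = e^(−1.5521) ≈ 0.2118.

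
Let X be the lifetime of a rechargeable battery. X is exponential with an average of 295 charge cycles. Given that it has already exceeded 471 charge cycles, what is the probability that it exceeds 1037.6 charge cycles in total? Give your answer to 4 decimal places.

The rate is λ = 1/295 = 0.00338983 per charge cycle.
By the memoryless property, P(X > 471+566.6 | X > 471) = P(X > 566.6).
P(X > 566.6) = e^(−1.9207) ≈ 0.1465.

0.1465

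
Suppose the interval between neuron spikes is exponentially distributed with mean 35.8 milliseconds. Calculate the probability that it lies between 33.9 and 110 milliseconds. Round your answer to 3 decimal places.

The rate is λ = 1/35.8 = 0.027933 per millisecond.
P(33.9 < X < 110) = e^(−λ·33.9) − e^(−λ·110) = 0.38793 − 0.04630 ≈ 0.342.

0.342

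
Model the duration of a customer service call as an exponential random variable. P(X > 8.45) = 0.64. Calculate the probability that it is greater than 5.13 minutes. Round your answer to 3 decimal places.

e^(−λ·8.45) = 0.64 ⇒ λ = −ln(0.64)/8.45 = 0.052815.
P(X > 5.13) = e^(−0.052815·5.13) = e^(−0.27094) ≈ 0.763.

0.763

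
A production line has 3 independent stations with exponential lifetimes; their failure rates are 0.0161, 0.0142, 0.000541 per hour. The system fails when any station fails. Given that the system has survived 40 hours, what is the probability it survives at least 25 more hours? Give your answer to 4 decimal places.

0.4625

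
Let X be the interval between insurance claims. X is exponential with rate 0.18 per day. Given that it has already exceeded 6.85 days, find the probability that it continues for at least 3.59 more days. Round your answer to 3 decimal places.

0.524

The exponential is memoryless, so the remaining time is again Exp(λ): the condition X > 6.85 is irrelevant.
P(X > 3.59) = e^(−0.6462) ≈ 0.524.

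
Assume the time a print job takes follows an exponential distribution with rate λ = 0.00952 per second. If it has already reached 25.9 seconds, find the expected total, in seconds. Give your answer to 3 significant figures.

By memorylessness, E[X | X > 25.9] = 25.9 + 1/λ = 25.9 + 105.042 = 130.942 seconds.

131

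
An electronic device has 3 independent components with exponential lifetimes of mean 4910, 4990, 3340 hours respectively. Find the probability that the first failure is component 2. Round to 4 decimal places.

0.2849

Rates: λ_i = 1/mean_i → 0.000203666, 0.000200401, 0.000299401; Σλ = 0.000703468.
P(component 2 first) = λ_2/Σλ = 0.000200401/0.000703468 ≈ 0.2849.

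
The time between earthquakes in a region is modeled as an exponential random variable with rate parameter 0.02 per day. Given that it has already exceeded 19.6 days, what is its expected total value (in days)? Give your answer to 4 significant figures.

By memorylessness, E[X | X > 19.6] = 19.6 + 1/λ = 19.6 + 50 = 69.6 days.

69.60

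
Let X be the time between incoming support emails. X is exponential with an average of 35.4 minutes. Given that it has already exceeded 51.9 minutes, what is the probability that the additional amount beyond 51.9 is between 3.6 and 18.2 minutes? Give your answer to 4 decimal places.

0.3053

The rate is λ = 1/35.4 = 0.0282486 per minute.
Memoryless: the residual past 51.9 is again Exp(λ).
P(3.6 < residual < 18.2) = e^(−λ·3.6) − e^(−λ·18.2) = 0.90331 − 0.59802 ≈ 0.3053.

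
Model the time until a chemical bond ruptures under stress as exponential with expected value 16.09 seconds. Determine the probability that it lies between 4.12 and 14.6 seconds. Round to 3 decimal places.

The rate is λ = 1/16.09 = 0.0621504 per second.
P(4.12 < X < 14.6) = e^(−λ·4.12) − e^(−λ·14.6) = 0.77410 − 0.40357 ≈ 0.371.

0.371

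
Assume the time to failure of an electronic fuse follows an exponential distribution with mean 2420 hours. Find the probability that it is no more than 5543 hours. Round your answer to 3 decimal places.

0.899

The rate is λ = 1/2420 = 0.000413223 per hour.
P(X ≤ 5543) = 1 − e^(−λ·5543) = 1 − e^(−2.2905) ≈ 0.899.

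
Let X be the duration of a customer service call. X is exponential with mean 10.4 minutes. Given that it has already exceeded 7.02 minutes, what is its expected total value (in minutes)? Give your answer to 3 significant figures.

The rate is λ = 1/10.4 = 0.0961538 per minute.
By memorylessness, E[X | X > 7.02] = 7.02 + 1/λ = 7.02 + 10.4 = 17.42 minutes.

17.4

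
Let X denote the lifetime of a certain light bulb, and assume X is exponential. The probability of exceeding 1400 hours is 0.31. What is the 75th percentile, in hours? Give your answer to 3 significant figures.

1660

e^(−λ·1400) = 0.31 ⇒ λ = −ln(0.31)/1400 = 0.000836559.
75th percentile: 1 − e^(−λt) = 0.75, t = −ln(0.25)/λ = 1657.14 hours.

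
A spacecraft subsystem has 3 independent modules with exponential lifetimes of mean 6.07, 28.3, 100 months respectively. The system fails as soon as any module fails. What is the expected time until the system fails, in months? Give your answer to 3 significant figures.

The first failure time is exponential with rate Σλ_i = 1/6.07 + 1/28.3 + 1/100 = 0.21008 per month.
E[min] = 1/Σλ = 1/0.21008 = 4.76008 months.

4.76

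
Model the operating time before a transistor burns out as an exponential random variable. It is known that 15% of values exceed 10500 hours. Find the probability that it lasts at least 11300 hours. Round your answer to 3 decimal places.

e^(−λ·10500) = 0.15 ⇒ λ = −ln(0.15)/10500 = 0.000180678.
P(X > 11300) = e^(−0.000180678·11300) = e^(−2.0417) ≈ 0.130.

0.130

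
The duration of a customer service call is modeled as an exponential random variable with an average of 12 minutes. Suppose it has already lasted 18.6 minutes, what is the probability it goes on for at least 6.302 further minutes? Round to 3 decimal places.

The rate is λ = 1/12 = 0.0833333 per minute.
P(X > s+t | X > s) = e^(−λ(s+t))/e^(−λs) = e^(−λt), independent of s = 18.6.
P(X > 6.302) = e^(−0.52517) ≈ 0.591.

0.591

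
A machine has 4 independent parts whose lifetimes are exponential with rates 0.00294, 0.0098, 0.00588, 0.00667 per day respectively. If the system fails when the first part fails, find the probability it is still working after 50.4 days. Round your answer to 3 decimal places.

The time to first failure is exponential with rate Σλ = 0.00294 + 0.0098 + 0.00588 + 0.00667 = 0.02529.
P(min > 50.4) = e^(−0.02529·50.4) = e^(−1.2746) ≈ 0.280.

0.280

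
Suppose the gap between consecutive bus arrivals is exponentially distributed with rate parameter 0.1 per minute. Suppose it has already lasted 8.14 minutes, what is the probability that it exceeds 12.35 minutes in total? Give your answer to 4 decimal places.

0.6564

P(X > s+t | X > s) = e^(−λ(s+t))/e^(−λs) = e^(−λt), independent of s = 8.14.
P(X > 4.21) = e^(−0.421) ≈ 0.6564.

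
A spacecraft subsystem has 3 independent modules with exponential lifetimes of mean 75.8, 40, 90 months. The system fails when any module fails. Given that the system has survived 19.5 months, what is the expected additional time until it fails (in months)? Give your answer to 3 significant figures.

First-failure rate Σλ = 1/75.8 + 1/40 + 1/90 = 0.0493037.
By memorylessness the expected residual is 1/Σλ = 20.2824 months, regardless of the 19.5 already elapsed.

20.3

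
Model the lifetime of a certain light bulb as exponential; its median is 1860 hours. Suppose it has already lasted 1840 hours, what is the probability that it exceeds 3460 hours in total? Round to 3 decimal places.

For an exponential, median = ln(2)/λ, so λ = ln 2 / 1860 = 0.00037266 per hour.
By the memoryless property, P(X > 1840+1620 | X > 1840) = P(X > 1620).
P(X > 1620) = e^(−0.60371) ≈ 0.547.

0.547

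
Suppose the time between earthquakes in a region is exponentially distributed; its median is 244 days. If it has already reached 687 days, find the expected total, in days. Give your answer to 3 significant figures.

1040

For an exponential, median = ln(2)/λ, so λ = ln 2 / 244 = 0.00284077 per day.
By memorylessness, E[X | X > 687] = 687 + 1/λ = 687 + 352.018 = 1039.02 days.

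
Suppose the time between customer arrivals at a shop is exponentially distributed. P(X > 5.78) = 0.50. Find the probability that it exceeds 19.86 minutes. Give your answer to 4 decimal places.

e^(−λ·5.78) = 0.50 ⇒ λ = −ln(0.50)/5.78 = 0.119922.
P(X > 19.86) = e^(−0.119922·19.86) = e^(−2.3816) ≈ 0.0924.

0.0924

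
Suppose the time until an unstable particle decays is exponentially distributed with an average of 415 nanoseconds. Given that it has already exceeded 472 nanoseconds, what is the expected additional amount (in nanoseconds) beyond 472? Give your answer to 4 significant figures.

415.0

The rate is λ = 1/415 = 0.00240964 per nanosecond.
By memorylessness, the remaining amount past any threshold is again Exp(λ) with mean 1/λ = 415 nanoseconds.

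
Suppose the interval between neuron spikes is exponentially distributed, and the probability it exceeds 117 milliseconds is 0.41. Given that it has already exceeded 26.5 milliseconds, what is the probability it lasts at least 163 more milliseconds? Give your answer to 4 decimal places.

0.2888

From e^(−λ·117) = 0.41, λ = −ln(0.41)/117 = 0.0076205.
Memoryless: P(X > 26.5+163 | X > 26.5) = P(X > 163) = e^(−0.0076205·163) ≈ 0.2888.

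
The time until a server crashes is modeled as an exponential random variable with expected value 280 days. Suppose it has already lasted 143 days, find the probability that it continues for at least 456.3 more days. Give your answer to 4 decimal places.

0.1960

The rate is λ = 1/280 = 0.00357143 per day.
P(X > s+t | X > s) = e^(−λ(s+t))/e^(−λs) = e^(−λt), independent of s = 143.
P(X > 456.3) = e^(−1.6296) ≈ 0.1960.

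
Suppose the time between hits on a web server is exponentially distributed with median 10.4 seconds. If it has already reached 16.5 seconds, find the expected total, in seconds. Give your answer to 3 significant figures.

For an exponential, median = ln(2)/λ, so λ = ln 2 / 10.4 = 0.0666488 per second.
By memorylessness, E[X | X > 16.5] = 16.5 + 1/λ = 16.5 + 15.004 = 31.504 seconds.

31.5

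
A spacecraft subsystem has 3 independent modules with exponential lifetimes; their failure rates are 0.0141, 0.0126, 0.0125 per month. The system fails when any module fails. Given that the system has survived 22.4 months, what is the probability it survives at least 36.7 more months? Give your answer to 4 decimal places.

Time to first failure ~ Exp(Σλ) with Σλ = 0.0392.
By memorylessness, P(T > 22.4+36.7 | T > 22.4) = P(T > 36.7) = e^(−0.0392·36.7) ≈ 0.2373.

0.2373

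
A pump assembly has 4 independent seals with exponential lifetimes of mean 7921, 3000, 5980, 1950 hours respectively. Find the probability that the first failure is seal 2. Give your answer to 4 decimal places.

0.2925

Rates: λ_i = 1/mean_i → 0.000126247, 0.000333333, 0.000167224, 0.000512821; Σλ = 0.00113962.
P(seal 2 first) = λ_2/Σλ = 0.000333333/0.00113962 ≈ 0.2925.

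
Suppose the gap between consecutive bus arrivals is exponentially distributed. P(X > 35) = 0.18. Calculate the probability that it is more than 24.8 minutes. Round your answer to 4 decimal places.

e^(−λ·35) = 0.18 ⇒ λ = −ln(0.18)/35 = 0.0489942.
P(X > 24.8) = e^(−0.0489942·24.8) = e^(−1.2151) ≈ 0.2967.

0.2967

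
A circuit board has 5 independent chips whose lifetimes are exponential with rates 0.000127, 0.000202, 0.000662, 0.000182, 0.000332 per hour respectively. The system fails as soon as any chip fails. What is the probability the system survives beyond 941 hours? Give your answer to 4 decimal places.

0.2426

The time to first failure is exponential with rate Σλ = 0.000127 + 0.000202 + 0.000662 + 0.000182 + 0.000332 = 0.001505.
P(min > 941) = e^(−0.001505·941) = e^(−1.4162) ≈ 0.2426.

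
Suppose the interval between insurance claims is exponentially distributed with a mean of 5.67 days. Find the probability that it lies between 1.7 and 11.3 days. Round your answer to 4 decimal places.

0.6047

The rate is λ = 1/5.67 = 0.176367 per day.
P(1.7 < X < 11.3) = e^(−λ·1.7) − e^(−λ·11.3) = 0.74095 − 0.13629 ≈ 0.6047.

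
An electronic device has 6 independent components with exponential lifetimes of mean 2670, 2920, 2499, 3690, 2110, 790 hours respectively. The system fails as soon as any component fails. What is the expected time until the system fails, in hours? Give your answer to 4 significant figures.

319.7

The first failure time is exponential with rate Σλ_i = 1/2670 + 1/2920 + 1/2499 + 1/3690 + 1/2110 + 1/790 = 0.00312792 per hour.
E[min] = 1/Σλ = 1/0.00312792 = 319.702 hours.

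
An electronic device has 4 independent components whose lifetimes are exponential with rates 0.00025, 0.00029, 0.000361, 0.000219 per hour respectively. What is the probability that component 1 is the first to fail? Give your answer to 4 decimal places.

0.2232

The time to first failure is exponential with rate Σλ = 0.00025 + 0.00029 + 0.000361 + 0.000219 = 0.00112.
P(component 1 first) = λ_1/Σλ = 0.00025/0.00112 ≈ 0.2232.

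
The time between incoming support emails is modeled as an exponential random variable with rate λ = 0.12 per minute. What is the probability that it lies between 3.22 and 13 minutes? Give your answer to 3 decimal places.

P(3.22 < X < 13) = e^(−λ·3.22) − e^(−λ·13) = 0.67950 − 0.21014 ≈ 0.469.

0.469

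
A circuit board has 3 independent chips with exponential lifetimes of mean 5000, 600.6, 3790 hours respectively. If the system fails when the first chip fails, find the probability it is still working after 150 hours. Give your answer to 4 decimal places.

The first failure time is exponential with rate Σλ_i = 1/5000 + 1/600.6 + 1/3790 = 0.00212885 per hour.
P(min > 150) = e^(−0.00212885·150) = e^(−0.31933) ≈ 0.7266.

0.7266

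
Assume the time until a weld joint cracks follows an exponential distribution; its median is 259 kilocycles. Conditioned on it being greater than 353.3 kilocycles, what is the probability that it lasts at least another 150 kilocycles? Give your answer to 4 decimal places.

For an exponential, median = ln(2)/λ, so λ = ln 2 / 259 = 0.00267624 per kilocycle.
The exponential is memoryless, so the remaining time is again Exp(λ): the condition X > 353.3 is irrelevant.
P(X > 150) = e^(−0.40144) ≈ 0.6694.

0.6694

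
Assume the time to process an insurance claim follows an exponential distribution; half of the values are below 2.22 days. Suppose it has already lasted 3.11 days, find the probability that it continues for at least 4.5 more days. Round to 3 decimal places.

0.245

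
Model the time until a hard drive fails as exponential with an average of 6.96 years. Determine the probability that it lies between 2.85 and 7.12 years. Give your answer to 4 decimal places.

0.3045

The rate is λ = 1/6.96 = 0.143678 per year.
P(2.85 < X < 7.12) = e^(−λ·2.85) − e^(−λ·7.12) = 0.66399 − 0.35952 ≈ 0.3045.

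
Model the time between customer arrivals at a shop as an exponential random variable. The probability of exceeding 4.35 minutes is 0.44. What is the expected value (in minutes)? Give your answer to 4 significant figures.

e^(−λ·4.35) = 0.44 ⇒ λ = −ln(0.44)/4.35 = 0.188731.
Mean = 1/λ = 5.29854 minutes.

5.299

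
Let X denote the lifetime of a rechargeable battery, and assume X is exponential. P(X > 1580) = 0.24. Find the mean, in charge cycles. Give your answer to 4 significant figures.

1107

e^(−λ·1580) = 0.24 ⇒ λ = −ln(0.24)/1580 = 0.000903238.
Mean = 1/λ = 1107.13 charge cycles.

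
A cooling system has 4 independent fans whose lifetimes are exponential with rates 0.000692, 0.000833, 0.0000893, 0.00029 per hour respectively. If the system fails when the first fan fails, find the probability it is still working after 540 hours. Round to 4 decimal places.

0.3576

The time to first failure is exponential with rate Σλ = 0.000692 + 0.000833 + 0.0000893 + 0.00029 = 0.0019043.
P(min > 540) = e^(−0.0019043·540) = e^(−1.0283) ≈ 0.3576.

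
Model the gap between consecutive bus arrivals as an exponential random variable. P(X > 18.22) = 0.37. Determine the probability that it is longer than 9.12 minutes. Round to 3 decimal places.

e^(−λ·18.22) = 0.37 ⇒ λ = −ln(0.37)/18.22 = 0.0545693.
P(X > 9.12) = e^(−0.0545693·9.12) = e^(−0.49767) ≈ 0.608.

0.608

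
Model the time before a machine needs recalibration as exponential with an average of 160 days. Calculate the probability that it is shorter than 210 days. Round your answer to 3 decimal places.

The rate is λ = 1/160 = 0.00625 per day.
P(X ≤ 210) = 1 − e^(−λ·210) = 1 − e^(−1.3125) ≈ 0.731.

0.731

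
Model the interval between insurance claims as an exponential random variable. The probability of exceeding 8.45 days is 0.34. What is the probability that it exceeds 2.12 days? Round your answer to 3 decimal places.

e^(−λ·8.45) = 0.34 ⇒ λ = −ln(0.34)/8.45 = 0.12767.
P(X > 2.12) = e^(−0.12767·2.12) = e^(−0.27066) ≈ 0.763.

0.763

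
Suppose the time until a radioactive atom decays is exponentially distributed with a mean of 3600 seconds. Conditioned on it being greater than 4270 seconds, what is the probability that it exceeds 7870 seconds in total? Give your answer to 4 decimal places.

0.3679

The rate is λ = 1/3600 = 0.000277778 per second.
P(X > s+t | X > s) = e^(−λ(s+t))/e^(−λs) = e^(−λt), independent of s = 4270.
P(X > 3600) = e^(−1) ≈ 0.3679.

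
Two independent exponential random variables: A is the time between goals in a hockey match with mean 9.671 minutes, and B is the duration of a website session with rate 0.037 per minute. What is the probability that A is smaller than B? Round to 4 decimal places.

0.7365

λ_1 = 1/9.671 = 0.103402, λ_2 = 0.037.
For independent exponentials, P(A < B) = λ_1/(λ_1+λ_2) = 0.103402/0.140402 ≈ 0.7365.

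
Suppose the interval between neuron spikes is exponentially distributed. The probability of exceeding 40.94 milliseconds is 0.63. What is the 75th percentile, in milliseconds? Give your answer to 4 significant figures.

e^(−λ·40.94) = 0.63 ⇒ λ = −ln(0.63)/40.94 = 0.0112857.
75th percentile: 1 − e^(−λt) = 0.75, t = −ln(0.25)/λ = 122.837 milliseconds.

122.8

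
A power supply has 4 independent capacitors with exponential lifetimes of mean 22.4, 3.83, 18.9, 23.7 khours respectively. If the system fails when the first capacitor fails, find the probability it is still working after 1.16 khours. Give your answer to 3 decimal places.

0.628

The first failure time is exponential with rate Σλ_i = 1/22.4 + 1/3.83 + 1/18.9 + 1/23.7 = 0.400844 per khour.
P(min > 1.16) = e^(−0.400844·1.16) = e^(−0.46498) ≈ 0.628.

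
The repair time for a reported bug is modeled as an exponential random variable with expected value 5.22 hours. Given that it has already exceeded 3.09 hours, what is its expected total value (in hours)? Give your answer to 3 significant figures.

8.31

The rate is λ = 1/5.22 = 0.191571 per hour.
By memorylessness, E[X | X > 3.09] = 3.09 + 1/λ = 3.09 + 5.22 = 8.31 hours.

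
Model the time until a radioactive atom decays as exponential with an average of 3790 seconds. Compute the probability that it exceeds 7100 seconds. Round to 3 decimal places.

The rate is λ = 1/3790 = 0.000263852 per second.
P(X > 7100) = e^(−λ·7100) = e^(−1.8734) ≈ 0.154.

0.154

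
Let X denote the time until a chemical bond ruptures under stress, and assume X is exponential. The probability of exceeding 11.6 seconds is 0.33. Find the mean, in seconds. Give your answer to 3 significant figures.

10.5

e^(−λ·11.6) = 0.33 ⇒ λ = −ln(0.33)/11.6 = 0.0955744.
Mean = 1/λ = 10.4631 seconds.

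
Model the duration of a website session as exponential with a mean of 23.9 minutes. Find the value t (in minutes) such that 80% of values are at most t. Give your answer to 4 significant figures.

The rate is λ = 1/23.9 = 0.041841 per minute.
Set 1 − e^(−λt) = 0.8, so t = −ln(0.2)/λ = 1.6094/0.041841 ≈ 38.4656 minutes.

38.47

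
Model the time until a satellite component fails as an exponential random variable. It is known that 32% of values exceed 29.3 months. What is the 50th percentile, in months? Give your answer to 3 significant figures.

e^(−λ·29.3) = 0.32 ⇒ λ = −ln(0.32)/29.3 = 0.0388885.
50th percentile: 1 − e^(−λt) = 0.5, t = −ln(0.5)/λ = 17.8239 months.

17.8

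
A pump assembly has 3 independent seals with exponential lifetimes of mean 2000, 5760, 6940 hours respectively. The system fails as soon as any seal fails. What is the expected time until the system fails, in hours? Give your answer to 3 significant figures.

The first failure time is exponential with rate Σλ_i = 1/2000 + 1/5760 + 1/6940 = 0.000817703 per hour.
E[min] = 1/Σλ = 1/0.000817703 = 1222.94 hours.

1220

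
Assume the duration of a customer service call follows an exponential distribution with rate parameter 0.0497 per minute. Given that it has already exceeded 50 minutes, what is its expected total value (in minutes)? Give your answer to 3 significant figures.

70.1

By memorylessness, E[X | X > 50] = 50 + 1/λ = 50 + 20.1207 = 70.1207 minutes.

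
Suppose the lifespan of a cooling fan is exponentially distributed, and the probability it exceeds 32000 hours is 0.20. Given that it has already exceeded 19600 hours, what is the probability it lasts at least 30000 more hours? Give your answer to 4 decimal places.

0.2212

From e^(−λ·32000) = 0.20, λ = −ln(0.20)/32000 = 0.0000502949.
Memoryless: P(X > 19600+30000 | X > 19600) = P(X > 30000) = e^(−0.0000502949·30000) ≈ 0.2212.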